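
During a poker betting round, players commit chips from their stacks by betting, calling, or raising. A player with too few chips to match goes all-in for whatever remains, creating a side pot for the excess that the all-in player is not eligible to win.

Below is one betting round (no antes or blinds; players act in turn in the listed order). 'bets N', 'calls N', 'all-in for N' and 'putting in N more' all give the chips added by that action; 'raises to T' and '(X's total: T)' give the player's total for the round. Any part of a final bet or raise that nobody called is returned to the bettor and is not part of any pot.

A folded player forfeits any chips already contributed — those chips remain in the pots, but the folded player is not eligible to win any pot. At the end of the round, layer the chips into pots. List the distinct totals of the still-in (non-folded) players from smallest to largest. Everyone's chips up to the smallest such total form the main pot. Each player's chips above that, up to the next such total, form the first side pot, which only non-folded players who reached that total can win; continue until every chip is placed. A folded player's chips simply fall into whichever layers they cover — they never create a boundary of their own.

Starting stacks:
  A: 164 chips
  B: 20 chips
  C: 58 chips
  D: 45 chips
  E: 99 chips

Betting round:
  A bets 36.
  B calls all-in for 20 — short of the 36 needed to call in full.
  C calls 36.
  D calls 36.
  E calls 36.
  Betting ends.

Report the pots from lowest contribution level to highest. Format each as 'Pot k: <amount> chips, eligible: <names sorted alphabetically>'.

Contributions: A=36, B=20, C=36, D=36, E=36
Pot levels (distinct totals of non-folded players): 20, 36
Layer 1-20: 20 each from A, B, C, D, E = 20*5 = 100 chips; eligible A, B, C, D, E
Layer 21-36: 16 each from A, C, D, E = 16*4 = 64 chips; eligible A, C, D, E

Pot 1: 100 chips, eligible: A, B, C, D, E
Pot 2: 64 chips, eligible: A, C, D, E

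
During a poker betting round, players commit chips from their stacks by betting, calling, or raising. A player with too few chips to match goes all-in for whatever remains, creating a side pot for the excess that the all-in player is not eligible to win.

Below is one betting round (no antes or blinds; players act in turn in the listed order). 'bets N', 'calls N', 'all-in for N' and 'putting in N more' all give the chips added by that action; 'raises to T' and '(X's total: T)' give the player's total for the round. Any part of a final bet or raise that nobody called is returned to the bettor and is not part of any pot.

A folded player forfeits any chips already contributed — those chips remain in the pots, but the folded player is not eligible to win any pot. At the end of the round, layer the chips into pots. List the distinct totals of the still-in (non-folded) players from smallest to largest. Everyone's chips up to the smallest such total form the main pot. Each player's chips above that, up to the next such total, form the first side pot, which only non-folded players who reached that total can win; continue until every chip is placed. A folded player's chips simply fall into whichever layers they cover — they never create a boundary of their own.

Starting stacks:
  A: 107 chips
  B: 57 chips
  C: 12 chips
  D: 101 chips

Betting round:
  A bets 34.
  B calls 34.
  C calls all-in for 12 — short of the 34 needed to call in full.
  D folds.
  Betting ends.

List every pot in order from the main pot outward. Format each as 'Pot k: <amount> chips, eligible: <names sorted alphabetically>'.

Contributions: A=34, B=34, C=12
Folded: D
Pot levels (distinct totals of non-folded players): 12, 34
Layer 1-12: 12 each from A, B, C = 12*3 = 36 chips; eligible A, B, C
Layer 13-34: 22 each from A, B = 22*2 = 44 chips; eligible A, B

Pot 1: 36 chips, eligible: A, B, C
Pot 2: 44 chips, eligible: A, B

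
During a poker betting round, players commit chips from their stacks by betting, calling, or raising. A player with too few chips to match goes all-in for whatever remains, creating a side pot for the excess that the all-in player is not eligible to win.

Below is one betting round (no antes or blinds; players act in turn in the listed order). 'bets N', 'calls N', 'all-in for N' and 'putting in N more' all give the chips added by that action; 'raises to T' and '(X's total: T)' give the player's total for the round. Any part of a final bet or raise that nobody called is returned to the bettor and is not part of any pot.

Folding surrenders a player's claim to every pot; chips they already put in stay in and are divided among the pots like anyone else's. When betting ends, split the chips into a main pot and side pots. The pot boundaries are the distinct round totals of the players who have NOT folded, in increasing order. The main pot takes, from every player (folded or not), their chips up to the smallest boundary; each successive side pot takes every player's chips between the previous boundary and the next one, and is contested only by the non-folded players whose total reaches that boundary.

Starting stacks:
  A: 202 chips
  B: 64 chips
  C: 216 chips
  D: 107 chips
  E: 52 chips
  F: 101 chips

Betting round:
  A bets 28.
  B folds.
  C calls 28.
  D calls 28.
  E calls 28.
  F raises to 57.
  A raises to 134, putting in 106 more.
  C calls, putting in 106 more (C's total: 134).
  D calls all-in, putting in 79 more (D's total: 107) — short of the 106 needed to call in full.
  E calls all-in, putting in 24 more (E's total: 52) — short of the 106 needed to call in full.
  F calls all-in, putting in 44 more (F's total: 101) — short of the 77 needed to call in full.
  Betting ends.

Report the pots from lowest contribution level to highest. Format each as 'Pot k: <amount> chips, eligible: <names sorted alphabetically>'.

Contributions: A=134, C=134, D=107, E=52, F=101
Folded: B
Pot levels (distinct totals of non-folded players): 52, 101, 107, 134
Layer 1-52: 52 each from A, C, D, E, F = 52*5 = 260 chips; eligible A, C, D, E, F
Layer 53-101: 49 each from A, C, D, F = 49*4 = 196 chips; eligible A, C, D, F
Layer 102-107: 6 each from A, C, D = 6*3 = 18 chips; eligible A, C, D
Layer 108-134: 27 each from A, C = 27*2 = 54 chips; eligible A, C

Pot 1: 260 chips, eligible: A, C, D, E, F
Pot 2: 196 chips, eligible: A, C, D, F
Pot 3: 18 chips, eligible: A, C, D
Pot 4: 54 chips, eligible: A, C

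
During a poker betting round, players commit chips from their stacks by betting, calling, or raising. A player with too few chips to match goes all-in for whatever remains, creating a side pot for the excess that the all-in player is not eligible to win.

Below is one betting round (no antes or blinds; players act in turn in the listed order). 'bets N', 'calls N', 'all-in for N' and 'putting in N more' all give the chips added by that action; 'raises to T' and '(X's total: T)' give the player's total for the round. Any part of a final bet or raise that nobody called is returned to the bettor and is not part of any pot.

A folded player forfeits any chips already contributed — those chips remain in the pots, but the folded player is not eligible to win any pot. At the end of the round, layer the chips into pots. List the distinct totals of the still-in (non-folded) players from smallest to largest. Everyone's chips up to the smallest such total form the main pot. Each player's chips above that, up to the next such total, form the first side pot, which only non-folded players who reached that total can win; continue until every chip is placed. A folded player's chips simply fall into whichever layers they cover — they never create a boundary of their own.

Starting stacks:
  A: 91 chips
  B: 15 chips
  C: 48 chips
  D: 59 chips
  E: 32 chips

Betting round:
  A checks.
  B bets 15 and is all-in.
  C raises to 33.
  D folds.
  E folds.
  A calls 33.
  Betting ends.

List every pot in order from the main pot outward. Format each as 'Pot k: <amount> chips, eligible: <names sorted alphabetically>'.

Pot 1: 45 chips, eligible: A, B, C
Pot 2: 36 chips, eligible: A, C

Derivation:
Contributions: A=33, B=15, C=33
Folded: D, E
Pot levels (distinct totals of non-folded players): 15, 33
Layer 1-15: 15 each from A, B, C = 15*3 = 45 chips; eligible A, B, C
Layer 16-33: 18 each from A, C = 18*2 = 36 chips; eligible A, C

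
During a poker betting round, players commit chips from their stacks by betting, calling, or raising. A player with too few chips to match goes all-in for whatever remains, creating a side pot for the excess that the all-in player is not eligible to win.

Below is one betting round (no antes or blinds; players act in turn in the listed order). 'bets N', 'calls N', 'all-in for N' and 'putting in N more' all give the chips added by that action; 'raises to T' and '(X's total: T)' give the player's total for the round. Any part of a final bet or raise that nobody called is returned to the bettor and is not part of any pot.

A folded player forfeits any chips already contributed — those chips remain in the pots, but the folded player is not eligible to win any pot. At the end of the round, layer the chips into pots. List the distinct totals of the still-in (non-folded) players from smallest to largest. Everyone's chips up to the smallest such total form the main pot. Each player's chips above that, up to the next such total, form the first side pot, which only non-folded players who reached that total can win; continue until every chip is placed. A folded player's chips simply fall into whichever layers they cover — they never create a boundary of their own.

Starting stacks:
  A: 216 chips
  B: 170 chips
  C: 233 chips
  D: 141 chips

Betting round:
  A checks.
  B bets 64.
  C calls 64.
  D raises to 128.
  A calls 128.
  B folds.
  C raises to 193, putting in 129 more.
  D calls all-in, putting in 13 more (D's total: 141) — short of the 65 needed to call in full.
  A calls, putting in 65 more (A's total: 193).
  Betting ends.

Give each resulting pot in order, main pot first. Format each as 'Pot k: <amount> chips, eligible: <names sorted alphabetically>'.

Pot 1: 487 chips, eligible: A, C, D
Pot 2: 104 chips, eligible: A, C

Derivation:
Contributions: A=193, B=64, C=193, D=141
Folded: B
Pot levels (distinct totals of non-folded players): 141, 193
Layer 1-141: A 141 + B 64 + C 141 + D 141 = 487 chips; eligible A, C, D
Layer 142-193: 52 each from A, C = 52*2 = 104 chips; eligible A, C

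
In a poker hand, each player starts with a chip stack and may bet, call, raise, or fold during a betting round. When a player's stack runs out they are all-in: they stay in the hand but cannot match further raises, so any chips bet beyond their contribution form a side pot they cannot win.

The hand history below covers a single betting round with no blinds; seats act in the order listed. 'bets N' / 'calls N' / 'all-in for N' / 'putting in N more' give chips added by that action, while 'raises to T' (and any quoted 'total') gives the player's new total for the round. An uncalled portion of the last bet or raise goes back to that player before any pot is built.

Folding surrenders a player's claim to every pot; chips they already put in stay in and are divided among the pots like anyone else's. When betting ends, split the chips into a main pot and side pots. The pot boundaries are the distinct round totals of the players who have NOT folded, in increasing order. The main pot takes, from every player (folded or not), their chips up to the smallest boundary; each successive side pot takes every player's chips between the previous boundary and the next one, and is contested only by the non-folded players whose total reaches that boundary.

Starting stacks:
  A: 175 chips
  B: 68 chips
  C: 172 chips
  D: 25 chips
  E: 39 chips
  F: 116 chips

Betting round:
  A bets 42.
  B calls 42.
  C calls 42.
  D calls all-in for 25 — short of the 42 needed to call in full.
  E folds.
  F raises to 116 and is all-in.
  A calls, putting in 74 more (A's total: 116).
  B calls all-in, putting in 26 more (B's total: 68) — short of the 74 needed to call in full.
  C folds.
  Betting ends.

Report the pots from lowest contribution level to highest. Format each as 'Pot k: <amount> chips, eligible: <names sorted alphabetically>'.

Contributions: A=116, B=68, C=42, D=25, F=116
Folded: C, E
Pot levels (distinct totals of non-folded players): 25, 68, 116
Layer 1-25: 25 each from A, B, C, D, F = 25*5 = 125 chips; eligible A, B, D, F
Layer 26-68: A 43 + B 43 + C 17 + F 43 = 146 chips; eligible A, B, F
Layer 69-116: 48 each from A, F = 48*2 = 96 chips; eligible A, F

Pot 1: 125 chips, eligible: A, B, D, F
Pot 2: 146 chips, eligible: A, B, F
Pot 3: 96 chips, eligible: A, F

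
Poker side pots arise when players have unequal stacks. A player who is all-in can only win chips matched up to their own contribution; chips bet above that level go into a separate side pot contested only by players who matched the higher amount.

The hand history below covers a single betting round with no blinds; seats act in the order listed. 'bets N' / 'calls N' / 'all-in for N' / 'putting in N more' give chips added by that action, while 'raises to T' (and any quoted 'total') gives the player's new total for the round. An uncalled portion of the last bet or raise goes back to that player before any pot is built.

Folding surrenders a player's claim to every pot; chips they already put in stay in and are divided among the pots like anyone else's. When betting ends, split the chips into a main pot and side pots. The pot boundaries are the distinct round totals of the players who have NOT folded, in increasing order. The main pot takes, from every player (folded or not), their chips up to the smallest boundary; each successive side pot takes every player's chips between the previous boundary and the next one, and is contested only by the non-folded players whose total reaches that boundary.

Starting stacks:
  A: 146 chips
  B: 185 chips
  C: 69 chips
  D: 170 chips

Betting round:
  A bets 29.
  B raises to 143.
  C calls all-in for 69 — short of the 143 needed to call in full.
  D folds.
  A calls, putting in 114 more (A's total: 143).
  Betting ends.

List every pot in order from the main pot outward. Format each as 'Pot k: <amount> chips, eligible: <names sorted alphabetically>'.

Contributions: A=143, B=143, C=69
Folded: D
Pot levels (distinct totals of non-folded players): 69, 143
Layer 1-69: 69 each from A, B, C = 69*3 = 207 chips; eligible A, B, C
Layer 70-143: 74 each from A, B = 74*2 = 148 chips; eligible A, B

Pot 1: 207 chips, eligible: A, B, C
Pot 2: 148 chips, eligible: A, B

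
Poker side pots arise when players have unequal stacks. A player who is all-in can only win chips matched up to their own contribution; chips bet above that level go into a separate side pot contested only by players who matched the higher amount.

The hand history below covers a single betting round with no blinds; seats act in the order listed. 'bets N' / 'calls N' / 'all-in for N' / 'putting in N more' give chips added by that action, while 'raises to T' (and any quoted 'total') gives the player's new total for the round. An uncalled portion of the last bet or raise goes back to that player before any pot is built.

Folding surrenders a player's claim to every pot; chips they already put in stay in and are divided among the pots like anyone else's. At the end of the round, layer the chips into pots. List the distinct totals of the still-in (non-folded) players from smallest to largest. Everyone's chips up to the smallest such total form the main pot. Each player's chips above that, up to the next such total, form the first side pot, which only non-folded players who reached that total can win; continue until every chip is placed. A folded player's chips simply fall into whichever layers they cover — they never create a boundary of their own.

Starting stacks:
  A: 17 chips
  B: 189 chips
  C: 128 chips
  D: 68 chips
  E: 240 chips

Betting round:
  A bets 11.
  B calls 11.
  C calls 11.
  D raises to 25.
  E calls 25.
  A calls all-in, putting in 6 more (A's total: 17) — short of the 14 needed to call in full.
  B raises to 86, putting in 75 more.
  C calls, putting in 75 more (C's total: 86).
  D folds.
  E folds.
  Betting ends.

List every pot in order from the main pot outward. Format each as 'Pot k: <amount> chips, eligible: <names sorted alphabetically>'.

Pot 1: 85 chips, eligible: A, B, C
Pot 2: 154 chips, eligible: B, C

Derivation:
Contributions: A=17, B=86, C=86, D=25, E=25
Folded: D, E
Pot levels (distinct totals of non-folded players): 17, 86
Layer 1-17: 17 each from A, B, C, D, E = 17*5 = 85 chips; eligible A, B, C
Layer 18-86: B 69 + C 69 + D 8 + E 8 = 154 chips; eligible B, C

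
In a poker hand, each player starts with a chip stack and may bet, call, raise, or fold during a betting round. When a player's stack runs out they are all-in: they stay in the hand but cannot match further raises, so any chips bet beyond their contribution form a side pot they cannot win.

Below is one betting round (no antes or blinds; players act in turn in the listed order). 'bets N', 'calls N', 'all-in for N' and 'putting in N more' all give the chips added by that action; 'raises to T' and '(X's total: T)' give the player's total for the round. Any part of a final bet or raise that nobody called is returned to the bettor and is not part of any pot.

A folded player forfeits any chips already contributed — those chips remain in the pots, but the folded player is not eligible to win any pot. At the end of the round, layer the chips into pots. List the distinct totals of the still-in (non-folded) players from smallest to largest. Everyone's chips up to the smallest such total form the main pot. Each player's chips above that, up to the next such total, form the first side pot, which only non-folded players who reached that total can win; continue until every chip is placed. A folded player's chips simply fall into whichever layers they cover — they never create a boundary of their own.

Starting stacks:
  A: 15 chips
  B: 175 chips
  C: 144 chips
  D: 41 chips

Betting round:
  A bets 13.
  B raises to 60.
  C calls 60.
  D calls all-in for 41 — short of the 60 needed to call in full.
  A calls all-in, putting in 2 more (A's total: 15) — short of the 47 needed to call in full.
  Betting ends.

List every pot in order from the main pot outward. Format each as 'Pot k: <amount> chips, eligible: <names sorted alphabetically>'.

Pot 1: 60 chips, eligible: A, B, C, D
Pot 2: 78 chips, eligible: B, C, D
Pot 3: 38 chips, eligible: B, C

Derivation:
Contributions: A=15, B=60, C=60, D=41
Pot levels (distinct totals of non-folded players): 15, 41, 60
Layer 1-15: 15 each from A, B, C, D = 15*4 = 60 chips; eligible A, B, C, D
Layer 16-41: 26 each from B, C, D = 26*3 = 78 chips; eligible B, C, D
Layer 42-60: 19 each from B, C = 19*2 = 38 chips; eligible B, C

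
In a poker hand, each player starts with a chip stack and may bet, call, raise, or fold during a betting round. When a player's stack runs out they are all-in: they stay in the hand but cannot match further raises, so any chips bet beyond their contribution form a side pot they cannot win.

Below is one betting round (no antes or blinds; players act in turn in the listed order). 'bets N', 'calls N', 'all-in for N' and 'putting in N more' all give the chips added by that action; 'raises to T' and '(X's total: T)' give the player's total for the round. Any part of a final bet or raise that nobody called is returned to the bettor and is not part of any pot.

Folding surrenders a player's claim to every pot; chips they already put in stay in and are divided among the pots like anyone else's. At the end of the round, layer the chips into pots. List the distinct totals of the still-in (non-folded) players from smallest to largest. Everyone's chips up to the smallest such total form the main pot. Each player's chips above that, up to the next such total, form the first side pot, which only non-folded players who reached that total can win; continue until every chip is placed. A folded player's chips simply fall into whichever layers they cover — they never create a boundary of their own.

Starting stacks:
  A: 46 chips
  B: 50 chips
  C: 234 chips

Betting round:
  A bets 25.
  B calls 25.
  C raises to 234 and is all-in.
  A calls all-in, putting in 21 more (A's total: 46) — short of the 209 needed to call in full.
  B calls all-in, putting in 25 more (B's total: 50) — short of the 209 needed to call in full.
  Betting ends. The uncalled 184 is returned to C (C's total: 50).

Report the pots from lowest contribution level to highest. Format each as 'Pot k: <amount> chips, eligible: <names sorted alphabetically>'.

Pot 1: 138 chips, eligible: A, B, C
Pot 2: 8 chips, eligible: B, C

Derivation:
Contributions (after 184 returned to C): A=46, B=50, C=50
Pot levels (distinct totals of non-folded players): 46, 50
Layer 1-46: 46 each from A, B, C = 46*3 = 138 chips; eligible A, B, C
Layer 47-50: 4 each from B, C = 4*2 = 8 chips; eligible B, C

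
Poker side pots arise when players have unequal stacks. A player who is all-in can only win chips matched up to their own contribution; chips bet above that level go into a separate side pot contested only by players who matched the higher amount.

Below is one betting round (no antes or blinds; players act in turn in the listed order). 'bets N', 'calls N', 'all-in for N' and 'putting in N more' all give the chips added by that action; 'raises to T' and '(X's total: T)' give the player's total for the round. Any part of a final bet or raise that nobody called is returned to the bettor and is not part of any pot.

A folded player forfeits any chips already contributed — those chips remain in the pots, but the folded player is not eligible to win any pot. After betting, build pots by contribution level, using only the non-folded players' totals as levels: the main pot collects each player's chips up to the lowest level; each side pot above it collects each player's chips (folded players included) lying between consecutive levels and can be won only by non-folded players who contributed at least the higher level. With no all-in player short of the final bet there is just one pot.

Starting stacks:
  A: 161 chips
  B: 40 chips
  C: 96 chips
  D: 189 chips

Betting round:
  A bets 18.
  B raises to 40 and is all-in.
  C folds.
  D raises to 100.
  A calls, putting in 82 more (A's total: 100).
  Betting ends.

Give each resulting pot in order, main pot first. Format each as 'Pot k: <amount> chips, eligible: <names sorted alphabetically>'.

Contributions: A=100, B=40, D=100
Folded: C
Pot levels (distinct totals of non-folded players): 40, 100
Layer 1-40: 40 each from A, B, D = 40*3 = 120 chips; eligible A, B, D
Layer 41-100: 60 each from A, D = 60*2 = 120 chips; eligible A, D

Pot 1: 120 chips, eligible: A, B, D
Pot 2: 120 chips, eligible: A, D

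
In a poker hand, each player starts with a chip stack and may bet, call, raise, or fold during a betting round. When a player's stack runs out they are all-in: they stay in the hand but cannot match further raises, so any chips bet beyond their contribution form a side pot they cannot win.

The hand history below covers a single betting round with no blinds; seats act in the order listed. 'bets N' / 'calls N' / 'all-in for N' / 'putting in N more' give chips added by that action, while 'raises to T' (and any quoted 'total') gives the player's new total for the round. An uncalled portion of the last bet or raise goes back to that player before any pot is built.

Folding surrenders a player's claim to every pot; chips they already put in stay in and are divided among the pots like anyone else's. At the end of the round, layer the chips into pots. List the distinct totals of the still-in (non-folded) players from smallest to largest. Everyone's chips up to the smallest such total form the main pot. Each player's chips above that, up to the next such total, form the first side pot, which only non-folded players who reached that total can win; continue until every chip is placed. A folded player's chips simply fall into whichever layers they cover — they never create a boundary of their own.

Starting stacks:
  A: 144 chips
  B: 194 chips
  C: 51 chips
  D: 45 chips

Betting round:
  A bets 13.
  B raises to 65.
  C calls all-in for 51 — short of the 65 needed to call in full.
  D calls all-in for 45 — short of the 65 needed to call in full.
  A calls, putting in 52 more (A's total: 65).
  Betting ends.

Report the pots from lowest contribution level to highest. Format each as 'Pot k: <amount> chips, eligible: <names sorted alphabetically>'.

Contributions: A=65, B=65, C=51, D=45
Pot levels (distinct totals of non-folded players): 45, 51, 65
Layer 1-45: 45 each from A, B, C, D = 45*4 = 180 chips; eligible A, B, C, D
Layer 46-51: 6 each from A, B, C = 6*3 = 18 chips; eligible A, B, C
Layer 52-65: 14 each from A, B = 14*2 = 28 chips; eligible A, B

Pot 1: 180 chips, eligible: A, B, C, D
Pot 2: 18 chips, eligible: A, B, C
Pot 3: 28 chips, eligible: A, B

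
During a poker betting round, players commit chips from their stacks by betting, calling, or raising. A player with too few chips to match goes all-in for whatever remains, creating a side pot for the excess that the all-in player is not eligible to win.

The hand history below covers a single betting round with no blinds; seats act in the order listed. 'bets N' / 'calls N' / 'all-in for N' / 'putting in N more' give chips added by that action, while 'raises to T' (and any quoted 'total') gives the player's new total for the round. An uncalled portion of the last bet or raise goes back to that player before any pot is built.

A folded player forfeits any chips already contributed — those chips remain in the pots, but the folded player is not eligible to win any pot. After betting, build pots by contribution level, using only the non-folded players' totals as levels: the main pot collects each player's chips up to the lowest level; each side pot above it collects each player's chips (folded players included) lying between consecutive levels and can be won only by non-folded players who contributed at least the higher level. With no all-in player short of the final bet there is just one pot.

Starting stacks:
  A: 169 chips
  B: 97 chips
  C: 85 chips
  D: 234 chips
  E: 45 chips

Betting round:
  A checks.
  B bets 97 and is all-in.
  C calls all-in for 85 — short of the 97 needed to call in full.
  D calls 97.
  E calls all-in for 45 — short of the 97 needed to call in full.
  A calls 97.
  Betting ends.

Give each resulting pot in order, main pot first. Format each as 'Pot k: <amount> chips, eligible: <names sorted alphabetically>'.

Pot 1: 225 chips, eligible: A, B, C, D, E
Pot 2: 160 chips, eligible: A, B, C, D
Pot 3: 36 chips, eligible: A, B, D

Derivation:
Contributions: A=97, B=97, C=85, D=97, E=45
Pot levels (distinct totals of non-folded players): 45, 85, 97
Layer 1-45: 45 each from A, B, C, D, E = 45*5 = 225 chips; eligible A, B, C, D, E
Layer 46-85: 40 each from A, B, C, D = 40*4 = 160 chips; eligible A, B, C, D
Layer 86-97: 12 each from A, B, D = 12*3 = 36 chips; eligible A, B, D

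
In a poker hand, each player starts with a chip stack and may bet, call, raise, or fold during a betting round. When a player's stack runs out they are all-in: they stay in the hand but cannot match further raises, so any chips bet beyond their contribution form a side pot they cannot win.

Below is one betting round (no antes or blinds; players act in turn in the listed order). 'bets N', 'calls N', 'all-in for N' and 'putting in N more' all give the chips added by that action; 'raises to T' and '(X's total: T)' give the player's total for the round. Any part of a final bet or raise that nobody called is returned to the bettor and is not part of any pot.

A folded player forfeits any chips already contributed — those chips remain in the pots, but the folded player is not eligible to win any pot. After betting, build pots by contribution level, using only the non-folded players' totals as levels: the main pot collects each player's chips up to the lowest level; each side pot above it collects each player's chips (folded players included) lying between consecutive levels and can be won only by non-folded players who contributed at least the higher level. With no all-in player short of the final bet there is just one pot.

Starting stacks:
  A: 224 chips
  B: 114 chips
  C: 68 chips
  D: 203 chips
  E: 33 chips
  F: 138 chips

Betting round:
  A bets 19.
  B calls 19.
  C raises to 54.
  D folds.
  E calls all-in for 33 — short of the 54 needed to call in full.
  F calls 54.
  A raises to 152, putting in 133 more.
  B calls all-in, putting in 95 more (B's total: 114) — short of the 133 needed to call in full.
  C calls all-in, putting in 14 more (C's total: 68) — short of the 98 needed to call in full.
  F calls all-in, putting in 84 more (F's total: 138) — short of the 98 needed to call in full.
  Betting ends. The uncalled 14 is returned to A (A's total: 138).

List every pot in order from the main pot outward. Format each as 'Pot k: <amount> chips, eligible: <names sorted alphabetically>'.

Pot 1: 165 chips, eligible: A, B, C, E, F
Pot 2: 140 chips, eligible: A, B, C, F
Pot 3: 138 chips, eligible: A, B, F
Pot 4: 48 chips, eligible: A, F

Derivation:
Contributions (after 14 returned to A): A=138, B=114, C=68, E=33, F=138
Folded: D
Pot levels (distinct totals of non-folded players): 33, 68, 114, 138
Layer 1-33: 33 each from A, B, C, E, F = 33*5 = 165 chips; eligible A, B, C, E, F
Layer 34-68: 35 each from A, B, C, F = 35*4 = 140 chips; eligible A, B, C, F
Layer 69-114: 46 each from A, B, F = 46*3 = 138 chips; eligible A, B, F
Layer 115-138: 24 each from A, F = 24*2 = 48 chips; eligible A, F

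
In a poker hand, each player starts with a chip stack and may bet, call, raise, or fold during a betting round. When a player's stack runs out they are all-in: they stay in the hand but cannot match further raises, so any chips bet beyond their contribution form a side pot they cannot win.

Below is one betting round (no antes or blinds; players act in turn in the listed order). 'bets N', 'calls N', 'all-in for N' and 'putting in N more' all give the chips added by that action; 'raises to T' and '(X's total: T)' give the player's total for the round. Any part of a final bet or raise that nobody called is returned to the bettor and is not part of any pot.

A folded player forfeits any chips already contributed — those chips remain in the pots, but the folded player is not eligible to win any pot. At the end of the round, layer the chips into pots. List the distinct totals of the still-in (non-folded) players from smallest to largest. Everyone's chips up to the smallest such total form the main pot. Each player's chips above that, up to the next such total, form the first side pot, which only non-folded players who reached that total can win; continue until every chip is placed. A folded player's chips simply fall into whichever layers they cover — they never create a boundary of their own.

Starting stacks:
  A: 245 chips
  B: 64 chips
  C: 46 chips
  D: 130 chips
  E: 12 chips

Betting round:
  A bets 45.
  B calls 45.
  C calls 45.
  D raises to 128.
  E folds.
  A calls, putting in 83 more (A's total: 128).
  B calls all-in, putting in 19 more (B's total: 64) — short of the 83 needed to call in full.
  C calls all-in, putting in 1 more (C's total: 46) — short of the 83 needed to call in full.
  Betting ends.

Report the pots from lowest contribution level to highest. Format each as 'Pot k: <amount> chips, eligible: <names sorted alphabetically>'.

Contributions: A=128, B=64, C=46, D=128
Folded: E
Pot levels (distinct totals of non-folded players): 46, 64, 128
Layer 1-46: 46 each from A, B, C, D = 46*4 = 184 chips; eligible A, B, C, D
Layer 47-64: 18 each from A, B, D = 18*3 = 54 chips; eligible A, B, D
Layer 65-128: 64 each from A, D = 64*2 = 128 chips; eligible A, D

Pot 1: 184 chips, eligible: A, B, C, D
Pot 2: 54 chips, eligible: A, B, D
Pot 3: 128 chips, eligible: A, D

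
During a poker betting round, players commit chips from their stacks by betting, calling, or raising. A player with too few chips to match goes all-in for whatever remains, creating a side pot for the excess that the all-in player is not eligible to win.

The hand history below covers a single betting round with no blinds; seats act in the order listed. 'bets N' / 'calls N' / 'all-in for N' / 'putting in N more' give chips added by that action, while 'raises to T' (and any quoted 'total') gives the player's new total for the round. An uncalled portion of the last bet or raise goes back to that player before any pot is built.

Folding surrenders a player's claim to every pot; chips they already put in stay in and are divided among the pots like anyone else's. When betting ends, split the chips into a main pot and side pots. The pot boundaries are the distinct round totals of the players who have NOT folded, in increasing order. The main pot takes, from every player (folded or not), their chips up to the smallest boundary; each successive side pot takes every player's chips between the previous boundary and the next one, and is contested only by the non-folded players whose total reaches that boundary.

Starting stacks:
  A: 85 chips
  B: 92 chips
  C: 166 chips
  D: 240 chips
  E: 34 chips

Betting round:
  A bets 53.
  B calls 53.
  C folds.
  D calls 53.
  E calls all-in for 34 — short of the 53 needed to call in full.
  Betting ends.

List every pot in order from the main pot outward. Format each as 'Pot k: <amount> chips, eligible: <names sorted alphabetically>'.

Pot 1: 136 chips, eligible: A, B, D, E
Pot 2: 57 chips, eligible: A, B, D

Derivation:
Contributions: A=53, B=53, D=53, E=34
Folded: C
Pot levels (distinct totals of non-folded players): 34, 53
Layer 1-34: 34 each from A, B, D, E = 34*4 = 136 chips; eligible A, B, D, E
Layer 35-53: 19 each from A, B, D = 19*3 = 57 chips; eligible A, B, D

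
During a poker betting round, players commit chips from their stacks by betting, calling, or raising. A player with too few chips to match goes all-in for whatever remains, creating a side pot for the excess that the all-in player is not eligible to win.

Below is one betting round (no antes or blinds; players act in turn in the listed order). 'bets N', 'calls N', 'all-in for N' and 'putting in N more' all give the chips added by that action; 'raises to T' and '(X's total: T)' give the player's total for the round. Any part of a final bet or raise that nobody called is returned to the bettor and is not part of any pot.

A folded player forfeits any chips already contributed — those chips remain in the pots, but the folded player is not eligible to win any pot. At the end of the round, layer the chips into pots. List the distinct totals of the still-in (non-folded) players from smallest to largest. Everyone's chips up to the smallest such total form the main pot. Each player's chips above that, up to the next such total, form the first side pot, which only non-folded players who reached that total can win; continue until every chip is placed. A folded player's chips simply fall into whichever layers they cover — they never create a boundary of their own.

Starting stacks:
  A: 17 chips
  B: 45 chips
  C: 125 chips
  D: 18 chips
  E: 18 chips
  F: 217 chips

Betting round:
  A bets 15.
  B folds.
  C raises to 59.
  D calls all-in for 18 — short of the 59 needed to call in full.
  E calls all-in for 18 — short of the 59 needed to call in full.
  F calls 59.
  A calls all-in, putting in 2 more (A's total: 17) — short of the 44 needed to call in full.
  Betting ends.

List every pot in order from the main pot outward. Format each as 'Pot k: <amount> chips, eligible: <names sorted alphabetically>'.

Contributions: A=17, C=59, D=18, E=18, F=59
Folded: B
Pot levels (distinct totals of non-folded players): 17, 18, 59
Layer 1-17: 17 each from A, C, D, E, F = 17*5 = 85 chips; eligible A, C, D, E, F
Layer 18-18: 1 each from C, D, E, F = 1*4 = 4 chips; eligible C, D, E, F
Layer 19-59: 41 each from C, F = 41*2 = 82 chips; eligible C, F

Pot 1: 85 chips, eligible: A, C, D, E, F
Pot 2: 4 chips, eligible: C, D, E, F
Pot 3: 82 chips, eligible: C, F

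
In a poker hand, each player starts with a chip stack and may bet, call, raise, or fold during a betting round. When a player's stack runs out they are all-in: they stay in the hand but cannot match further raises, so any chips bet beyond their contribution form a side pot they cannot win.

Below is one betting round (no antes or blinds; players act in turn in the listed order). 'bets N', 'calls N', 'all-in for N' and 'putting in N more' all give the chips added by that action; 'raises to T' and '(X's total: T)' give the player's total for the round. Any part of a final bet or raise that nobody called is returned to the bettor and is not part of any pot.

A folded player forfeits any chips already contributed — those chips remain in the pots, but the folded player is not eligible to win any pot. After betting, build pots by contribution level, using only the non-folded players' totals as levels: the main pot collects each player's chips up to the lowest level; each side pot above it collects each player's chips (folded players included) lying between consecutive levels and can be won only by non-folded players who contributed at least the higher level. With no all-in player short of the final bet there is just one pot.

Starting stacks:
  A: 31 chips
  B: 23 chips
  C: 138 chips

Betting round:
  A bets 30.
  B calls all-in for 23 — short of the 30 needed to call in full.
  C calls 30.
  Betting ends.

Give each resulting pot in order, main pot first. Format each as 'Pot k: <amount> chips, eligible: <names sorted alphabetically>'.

Contributions: A=30, B=23, C=30
Pot levels (distinct totals of non-folded players): 23, 30
Layer 1-23: 23 each from A, B, C = 23*3 = 69 chips; eligible A, B, C
Layer 24-30: 7 each from A, C = 7*2 = 14 chips; eligible A, C

Pot 1: 69 chips, eligible: A, B, C
Pot 2: 14 chips, eligible: A, C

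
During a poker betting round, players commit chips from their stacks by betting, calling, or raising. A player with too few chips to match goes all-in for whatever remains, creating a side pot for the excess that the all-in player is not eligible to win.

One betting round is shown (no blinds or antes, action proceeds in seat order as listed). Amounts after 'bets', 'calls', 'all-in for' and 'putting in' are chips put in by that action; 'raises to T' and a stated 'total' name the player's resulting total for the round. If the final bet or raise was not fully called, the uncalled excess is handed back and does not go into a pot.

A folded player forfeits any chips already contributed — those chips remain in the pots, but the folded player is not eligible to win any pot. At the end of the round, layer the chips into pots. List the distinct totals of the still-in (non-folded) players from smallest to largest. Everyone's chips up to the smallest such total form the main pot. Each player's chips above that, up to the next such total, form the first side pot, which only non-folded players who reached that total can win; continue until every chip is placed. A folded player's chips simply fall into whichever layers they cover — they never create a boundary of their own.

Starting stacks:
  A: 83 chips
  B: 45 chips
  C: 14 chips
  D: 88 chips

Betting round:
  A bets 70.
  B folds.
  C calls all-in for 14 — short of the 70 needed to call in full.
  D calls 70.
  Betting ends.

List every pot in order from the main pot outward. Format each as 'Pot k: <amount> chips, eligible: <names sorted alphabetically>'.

Contributions: A=70, C=14, D=70
Folded: B
Pot levels (distinct totals of non-folded players): 14, 70
Layer 1-14: 14 each from A, C, D = 14*3 = 42 chips; eligible A, C, D
Layer 15-70: 56 each from A, D = 56*2 = 112 chips; eligible A, D

Pot 1: 42 chips, eligible: A, C, D
Pot 2: 112 chips, eligible: A, D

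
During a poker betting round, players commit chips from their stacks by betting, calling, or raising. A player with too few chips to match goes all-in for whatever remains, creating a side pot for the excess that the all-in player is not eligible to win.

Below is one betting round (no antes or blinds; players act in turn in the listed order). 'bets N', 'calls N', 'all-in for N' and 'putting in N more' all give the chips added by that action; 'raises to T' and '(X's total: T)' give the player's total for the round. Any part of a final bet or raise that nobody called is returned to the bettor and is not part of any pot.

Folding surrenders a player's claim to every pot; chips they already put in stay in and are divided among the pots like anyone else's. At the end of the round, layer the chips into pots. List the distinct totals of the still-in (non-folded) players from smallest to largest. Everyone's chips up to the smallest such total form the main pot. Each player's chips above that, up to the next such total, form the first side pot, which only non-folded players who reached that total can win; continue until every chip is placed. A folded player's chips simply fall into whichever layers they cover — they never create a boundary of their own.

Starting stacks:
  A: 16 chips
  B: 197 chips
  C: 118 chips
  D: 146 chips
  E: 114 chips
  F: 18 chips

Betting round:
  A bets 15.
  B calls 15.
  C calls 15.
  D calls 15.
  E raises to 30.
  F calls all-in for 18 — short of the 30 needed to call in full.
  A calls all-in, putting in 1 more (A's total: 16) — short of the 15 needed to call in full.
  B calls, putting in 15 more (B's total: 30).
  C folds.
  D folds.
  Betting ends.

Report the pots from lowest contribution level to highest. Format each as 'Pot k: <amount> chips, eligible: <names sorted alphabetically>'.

Contributions: A=16, B=30, C=15, D=15, E=30, F=18
Folded: C, D
Pot levels (distinct totals of non-folded players): 16, 18, 30
Layer 1-16: A 16 + B 16 + C 15 + D 15 + E 16 + F 16 = 94 chips; eligible A, B, E, F
Layer 17-18: 2 each from B, E, F = 2*3 = 6 chips; eligible B, E, F
Layer 19-30: 12 each from B, E = 12*2 = 24 chips; eligible B, E

Pot 1: 94 chips, eligible: A, B, E, F
Pot 2: 6 chips, eligible: B, E, F
Pot 3: 24 chips, eligible: B, E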